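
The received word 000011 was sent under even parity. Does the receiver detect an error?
Sum of received bits: 0+0+0+0+1+1 = 2; 2 mod 2 = 0. Result is 0 → no error detected.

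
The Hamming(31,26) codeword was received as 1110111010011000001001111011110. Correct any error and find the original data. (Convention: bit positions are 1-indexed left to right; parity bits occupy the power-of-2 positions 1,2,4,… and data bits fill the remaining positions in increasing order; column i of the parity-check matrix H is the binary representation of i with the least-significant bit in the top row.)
Syndrome s = H · r^T (mod 2), r = 1110111010011000001001111011110:
  s[0] = (1010101010101010101010101010101)·(1110111010011000001001111011110) mod 2 = 1+0+1+0+1+0+1+0+1+0+0+0+1+0+0+0+0+0+1+0+0+0+1+0+1+0+1+0+1+0+0 mod 2 = 1
  s[1] = (0110011001100110011001100110011)·(1110111010011000001001111011110) mod 2 = 0+1+1+0+0+1+1+0+0+0+0+0+0+0+0+0+0+0+1+0+0+1+1+0+0+0+1+0+0+1+0 mod 2 = 1
  s[2] = (0001111000011110000111100001111)·(1110111010011000001001111011110) mod 2 = 0+0+0+0+1+1+1+0+0+0+0+1+1+0+0+0+0+0+0+0+0+1+1+0+0+0+0+1+1+1+0 mod 2 = 0
  s[3] = (0000000111111110000000011111111)·(1110111010011000001001111011110) mod 2 = 0+0+0+0+0+0+0+0+1+0+0+1+1+0+0+0+0+0+0+0+0+0+0+1+1+0+1+1+1+1+0 mod 2 = 1
  s[4] = (0000000000000001111111111111111)·(1110111010011000001001111011110) mod 2 = 0+0+0+0+0+0+0+0+0+0+0+0+0+0+0+0+0+0+1+0+0+1+1+1+1+0+1+1+1+1+0 mod 2 = 1
Syndrome = 11011
Column 27 of H equals this syndrome → error at bit 27 (1-indexed).
Flip bit 27: 1110111010011000001001111011110 → 1110111010011000001001111001110
Extract data bits at positions {3,5,6,7,9,10,11,12,13,14,15,17,18,19,20,21,22,23,24,25,26,27,28,29,30,31}: 11111001100001001111001110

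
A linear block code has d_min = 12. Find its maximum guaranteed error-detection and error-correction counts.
(a) Detection requires d_min ≥ e+1, so e ≤ d_min − 1 = 11.
(b) Correction requires d_min ≥ 2t+1, so t ≤ ⌊(d_min − 1)/2⌋ = ⌊11/2⌋ = 5.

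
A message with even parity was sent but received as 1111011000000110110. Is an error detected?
Sum of received bits: 1+1+1+1+0+1+1+0+0+0+0+0+0+1+1+0+1+1+0 = 10; 10 mod 2 = 0. Result is 0 → no error detected.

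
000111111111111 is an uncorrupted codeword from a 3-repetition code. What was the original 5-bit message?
Split into 3-bit blocks: 000 111 111 111 111
Data = 01111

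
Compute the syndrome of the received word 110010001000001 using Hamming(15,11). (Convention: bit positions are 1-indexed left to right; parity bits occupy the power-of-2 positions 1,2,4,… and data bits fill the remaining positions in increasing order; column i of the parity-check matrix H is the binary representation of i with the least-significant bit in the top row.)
Syndrome s = H · r^T (mod 2), r = 110010001000001:
  s[0] = (101010101010101)·(110010001000001) mod 2 = 1+0+0+0+1+0+0+0+1+0+0+0+0+0+1 mod 2 = 0
  s[1] = (011001100110011)·(110010001000001) mod 2 = 0+1+0+0+0+0+0+0+0+0+0+0+0+0+1 mod 2 = 0
  s[2] = (000111100001111)·(110010001000001) mod 2 = 0+0+0+0+1+0+0+0+0+0+0+0+0+0+1 mod 2 = 0
  s[3] = (000000011111111)·(110010001000001) mod 2 = 0+0+0+0+0+0+0+0+1+0+0+0+0+0+1 mod 2 = 0
Syndrome = 0000
s = 0: no error detected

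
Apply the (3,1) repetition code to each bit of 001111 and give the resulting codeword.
Repeat each bit 3× and concatenate:
0→000  0→000  1→111  1→111  1→111  1→111
Codeword = 000000111111111111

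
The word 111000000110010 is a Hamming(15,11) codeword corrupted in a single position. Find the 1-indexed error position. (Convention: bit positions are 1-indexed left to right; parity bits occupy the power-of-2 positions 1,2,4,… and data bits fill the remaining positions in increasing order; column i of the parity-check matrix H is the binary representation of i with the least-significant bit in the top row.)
Syndrome s = H · r^T (mod 2), r = 111000000110010:
  s[0] = (101010101010101)·(111000000110010) mod 2 = 1+0+1+0+0+0+0+0+0+0+1+0+0+0+0 mod 2 = 1
  s[1] = (011001100110011)·(111000000110010) mod 2 = 0+1+1+0+0+0+0+0+0+1+1+0+0+1+0 mod 2 = 1
  s[2] = (000111100001111)·(111000000110010) mod 2 = 0+0+0+0+0+0+0+0+0+0+0+0+0+1+0 mod 2 = 1
  s[3] = (000000011111111)·(111000000110010) mod 2 = 0+0+0+0+0+0+0+0+0+1+1+0+0+1+0 mod 2 = 1
Syndrome = 1111
Column i of H is the binary representation of i, so the syndrome is the binary index of the flipped bit.
Read s = 1111 with s[0] as LSB: 1·2^0 + 1·2^1 + 1·2^2 + 1·2^3 = 15.
Error is at bit position 15.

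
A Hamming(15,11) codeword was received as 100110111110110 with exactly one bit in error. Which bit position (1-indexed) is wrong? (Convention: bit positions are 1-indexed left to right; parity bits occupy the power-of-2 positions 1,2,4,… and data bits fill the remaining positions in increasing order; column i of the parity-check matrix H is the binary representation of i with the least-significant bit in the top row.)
Syndrome s = H · r^T (mod 2), r = 100110111110110:
  s[0] = (101010101010101)·(100110111110110) mod 2 = 1+0+0+0+1+0+1+0+1+0+1+0+1+0+0 mod 2 = 0
  s[1] = (011001100110011)·(100110111110110) mod 2 = 0+0+0+0+0+0+1+0+0+1+1+0+0+1+0 mod 2 = 0
  s[2] = (000111100001111)·(100110111110110) mod 2 = 0+0+0+1+1+0+1+0+0+0+0+0+1+1+0 mod 2 = 1
  s[3] = (000000011111111)·(100110111110110) mod 2 = 0+0+0+0+0+0+0+1+1+1+1+0+1+1+0 mod 2 = 0
Syndrome = 0010
Column i of H is the binary representation of i, so the syndrome is the binary index of the flipped bit.
Read s = 0010 with s[0] as LSB: 0·2^0 + 0·2^1 + 1·2^2 + 0·2^3 = 4.
Error is at bit position 4.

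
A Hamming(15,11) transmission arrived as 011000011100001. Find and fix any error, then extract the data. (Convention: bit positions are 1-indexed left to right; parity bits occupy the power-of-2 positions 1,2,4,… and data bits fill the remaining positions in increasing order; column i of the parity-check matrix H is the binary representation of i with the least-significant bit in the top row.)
Syndrome s = H · r^T (mod 2), r = 011000011100001:
  s[0] = (101010101010101)·(011000011100001) mod 2 = 0+0+1+0+0+0+0+0+1+0+0+0+0+0+1 mod 2 = 1
  s[1] = (011001100110011)·(011000011100001) mod 2 = 0+1+1+0+0+0+0+0+0+1+0+0+0+0+1 mod 2 = 0
  s[2] = (000111100001111)·(011000011100001) mod 2 = 0+0+0+0+0+0+0+0+0+0+0+0+0+0+1 mod 2 = 1
  s[3] = (000000011111111)·(011000011100001) mod 2 = 0+0+0+0+0+0+0+1+1+1+0+0+0+0+1 mod 2 = 0
Syndrome = 1010
Column 5 of H equals this syndrome → error at bit 5 (1-indexed).
Flip bit 5: 011000011100001 → 011010011100001
Extract data bits at positions {3,5,6,7,9,10,11,12,13,14,15}: 11001100001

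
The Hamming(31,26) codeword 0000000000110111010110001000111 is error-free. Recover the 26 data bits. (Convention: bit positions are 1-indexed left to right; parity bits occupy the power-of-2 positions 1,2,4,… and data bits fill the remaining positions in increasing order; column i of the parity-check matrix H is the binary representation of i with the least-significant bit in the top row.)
Parity bits occupy power-of-2 positions; data bits are at positions {3,5,6,7,9,10,11,12,13,14,15,17,18,19,20,21,22,23,24,25,26,27,28,29,30,31} (1-indexed).
Extract: c[3]=0 c[5]=0 c[6]=0 c[7]=0 c[9]=0 c[10]=0 c[11]=1 c[12]=1 c[13]=0 c[14]=1 c[15]=1 c[17]=0 c[18]=1 c[19]=0 c[20]=1 c[21]=1 c[22]=0 c[23]=0 c[24]=0 c[25]=1 c[26]=0 c[27]=0 c[28]=0 c[29]=1 c[30]=1 c[31]=1
Data = 00000011011010110001000111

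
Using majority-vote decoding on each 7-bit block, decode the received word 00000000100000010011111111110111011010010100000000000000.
Split into 7-bit blocks and majority-vote each:
  block 1 = 0000000: 0 ones, 7 zeros → 0
  block 2 = 0100000: 1 ones, 6 zeros → 0
  block 3 = 0100111: 4 ones, 3 zeros → 1
  block 4 = 1111111: 7 ones, 0 zeros → 1
  block 5 = 0111011: 5 ones, 2 zeros → 1
  block 6 = 0100101: 3 ones, 4 zeros → 0
  block 7 = 0000000: 0 ones, 7 zeros → 0
  block 8 = 0000000: 0 ones, 7 zeros → 0
Decoded = 00111000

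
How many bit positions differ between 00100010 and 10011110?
XOR = 10111100, count of 1s = 5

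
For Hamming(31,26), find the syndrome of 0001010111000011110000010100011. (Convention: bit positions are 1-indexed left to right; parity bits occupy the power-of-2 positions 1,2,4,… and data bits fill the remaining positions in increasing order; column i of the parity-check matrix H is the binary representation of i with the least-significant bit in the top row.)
Syndrome s = H · r^T (mod 2), r = 0001010111000011110000010100011:
  s[0] = (1010101010101010101010101010101)·(0001010111000011110000010100011) mod 2 = 0+0+0+0+0+0+0+0+1+0+0+0+0+0+1+0+1+0+0+0+0+0+0+0+0+0+0+0+0+0+1 mod 2 = 0
  s[1] = (0110011001100110011001100110011)·(0001010111000011110000010100011) mod 2 = 0+0+0+0+0+1+0+0+0+1+0+0+0+0+1+0+0+1+0+0+0+0+0+0+0+1+0+0+0+1+1 mod 2 = 1
  s[2] = (0001111000011110000111100001111)·(0001010111000011110000010100011) mod 2 = 0+0+0+1+0+1+0+0+0+0+0+0+0+0+1+0+0+0+0+0+0+0+0+0+0+0+0+0+0+1+1 mod 2 = 1
  s[3] = (0000000111111110000000011111111)·(0001010111000011110000010100011) mod 2 = 0+0+0+0+0+0+0+1+1+1+0+0+0+0+1+0+0+0+0+0+0+0+0+1+0+1+0+0+0+1+1 mod 2 = 0
  s[4] = (0000000000000001111111111111111)·(0001010111000011110000010100011) mod 2 = 0+0+0+0+0+0+0+0+0+0+0+0+0+0+0+1+1+1+0+0+0+0+0+1+0+1+0+0+0+1+1 mod 2 = 1
Syndrome = 01101
Non-zero syndrome: error at position 22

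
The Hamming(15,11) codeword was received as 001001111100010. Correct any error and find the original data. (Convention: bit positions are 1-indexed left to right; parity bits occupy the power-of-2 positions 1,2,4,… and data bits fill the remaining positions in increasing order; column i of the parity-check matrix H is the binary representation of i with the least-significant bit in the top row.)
Syndrome s = H · r^T (mod 2), r = 001001111100010:
  s[0] = (101010101010101)·(001001111100010) mod 2 = 0+0+1+0+0+0+1+0+1+0+0+0+0+0+0 mod 2 = 1
  s[1] = (011001100110011)·(001001111100010) mod 2 = 0+0+1+0+0+1+1+0+0+1+0+0+0+1+0 mod 2 = 1
  s[2] = (000111100001111)·(001001111100010) mod 2 = 0+0+0+0+0+1+1+0+0+0+0+0+0+1+0 mod 2 = 1
  s[3] = (000000011111111)·(001001111100010) mod 2 = 0+0+0+0+0+0+0+1+1+1+0+0+0+1+0 mod 2 = 0
Syndrome = 1110
Column 7 of H equals this syndrome → error at bit 7 (1-indexed).
Flip bit 7: 001001111100010 → 001001011100010
Extract data bits at positions {3,5,6,7,9,10,11,12,13,14,15}: 10101100010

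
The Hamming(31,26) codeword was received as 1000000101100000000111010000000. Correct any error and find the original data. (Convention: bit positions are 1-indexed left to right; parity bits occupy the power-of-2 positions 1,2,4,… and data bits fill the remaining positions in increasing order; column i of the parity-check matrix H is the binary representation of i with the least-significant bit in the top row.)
Syndrome s = H · r^T (mod 2), r = 1000000101100000000111010000000:
  s[0] = (1010101010101010101010101010101)·(1000000101100000000111010000000) mod 2 = 1+0+0+0+0+0+0+0+0+0+1+0+0+0+0+0+0+0+0+0+1+0+0+0+0+0+0+0+0+0+0 mod 2 = 1
  s[1] = (0110011001100110011001100110011)·(1000000101100000000111010000000) mod 2 = 0+0+0+0+0+0+0+0+0+1+1+0+0+0+0+0+0+0+0+0+0+1+0+0+0+0+0+0+0+0+0 mod 2 = 1
  s[2] = (0001111000011110000111100001111)·(1000000101100000000111010000000) mod 2 = 0+0+0+0+0+0+0+0+0+0+0+0+0+0+0+0+0+0+0+1+1+1+0+0+0+0+0+0+0+0+0 mod 2 = 1
  s[3] = (0000000111111110000000011111111)·(1000000101100000000111010000000) mod 2 = 0+0+0+0+0+0+0+1+0+1+1+0+0+0+0+0+0+0+0+0+0+0+0+1+0+0+0+0+0+0+0 mod 2 = 0
  s[4] = (0000000000000001111111111111111)·(1000000101100000000111010000000) mod 2 = 0+0+0+0+0+0+0+0+0+0+0+0+0+0+0+0+0+0+0+1+1+1+0+1+0+0+0+0+0+0+0 mod 2 = 0
Syndrome = 11100
Column 7 of H equals this syndrome → error at bit 7 (1-indexed).
Flip bit 7: 1000000101100000000111010000000 → 1000001101100000000111010000000
Extract data bits at positions {3,5,6,7,9,10,11,12,13,14,15,17,18,19,20,21,22,23,24,25,26,27,28,29,30,31}: 00010110000000111010000000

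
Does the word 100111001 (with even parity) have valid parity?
Sum of all bits: 1+0+0+1+1+1+0+0+1 = 5; 5 mod 2 = 1. Result is 1 → parity error detected.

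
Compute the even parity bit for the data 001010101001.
Sum of data bits: 0+0+1+0+1+0+1+0+1+0+0+1 = 5.
5 mod 2 = 1, so parity bit = 1.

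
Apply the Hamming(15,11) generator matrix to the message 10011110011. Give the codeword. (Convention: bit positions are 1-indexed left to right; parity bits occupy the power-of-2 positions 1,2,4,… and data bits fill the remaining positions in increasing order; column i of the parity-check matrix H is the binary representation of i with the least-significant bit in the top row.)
Codeword c = d · G (mod 2), d = 10011110011:
  c[0] = d·G[:,0] = (10011110011)·(11011010101) mod 2 = 1+0+0+1+1+0+1+0+0+0+1 mod 2 = 1
  c[1] = d·G[:,1] = (10011110011)·(10110110011) mod 2 = 1+0+0+1+0+1+1+0+0+1+1 mod 2 = 0
  c[2] = d·G[:,2] = (10011110011)·(10000000000) mod 2 = 1+0+0+0+0+0+0+0+0+0+0 mod 2 = 1
  c[3] = d·G[:,3] = (10011110011)·(01110001111) mod 2 = 0+0+0+1+0+0+0+0+0+1+1 mod 2 = 1
  c[4] = d·G[:,4] = (10011110011)·(01000000000) mod 2 = 0+0+0+0+0+0+0+0+0+0+0 mod 2 = 0
  c[5] = d·G[:,5] = (10011110011)·(00100000000) mod 2 = 0+0+0+0+0+0+0+0+0+0+0 mod 2 = 0
  c[6] = d·G[:,6] = (10011110011)·(00010000000) mod 2 = 0+0+0+1+0+0+0+0+0+0+0 mod 2 = 1
  c[7] = d·G[:,7] = (10011110011)·(00001111111) mod 2 = 0+0+0+0+1+1+1+0+0+1+1 mod 2 = 1
  c[8] = d·G[:,8] = (10011110011)·(00001000000) mod 2 = 0+0+0+0+1+0+0+0+0+0+0 mod 2 = 1
  c[9] = d·G[:,9] = (10011110011)·(00000100000) mod 2 = 0+0+0+0+0+1+0+0+0+0+0 mod 2 = 1
  c[10] = d·G[:,10] = (10011110011)·(00000010000) mod 2 = 0+0+0+0+0+0+1+0+0+0+0 mod 2 = 1
  c[11] = d·G[:,11] = (10011110011)·(00000001000) mod 2 = 0+0+0+0+0+0+0+0+0+0+0 mod 2 = 0
  c[12] = d·G[:,12] = (10011110011)·(00000000100) mod 2 = 0+0+0+0+0+0+0+0+0+0+0 mod 2 = 0
  c[13] = d·G[:,13] = (10011110011)·(00000000010) mod 2 = 0+0+0+0+0+0+0+0+0+1+0 mod 2 = 1
  c[14] = d·G[:,14] = (10011110011)·(00000000001) mod 2 = 0+0+0+0+0+0+0+0+0+0+1 mod 2 = 1
Codeword = 101100111110011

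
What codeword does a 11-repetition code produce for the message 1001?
Repeat each bit 11× and concatenate:
1→11111111111  0→00000000000  0→00000000000  1→11111111111
Codeword = 11111111111000000000000000000000011111111111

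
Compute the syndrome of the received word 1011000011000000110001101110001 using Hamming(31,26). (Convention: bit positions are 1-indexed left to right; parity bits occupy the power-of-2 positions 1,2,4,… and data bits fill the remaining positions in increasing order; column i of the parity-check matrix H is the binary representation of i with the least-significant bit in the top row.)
Syndrome s = H · r^T (mod 2), r = 1011000011000000110001101110001:
  s[0] = (1010101010101010101010101010101)·(1011000011000000110001101110001) mod 2 = 1+0+1+0+0+0+0+0+1+0+0+0+0+0+0+0+1+0+0+0+0+0+1+0+1+0+1+0+0+0+1 mod 2 = 0
  s[1] = (0110011001100110011001100110011)·(1011000011000000110001101110001) mod 2 = 0+0+1+0+0+0+0+0+0+1+0+0+0+0+0+0+0+1+0+0+0+1+1+0+0+1+1+0+0+0+1 mod 2 = 0
  s[2] = (0001111000011110000111100001111)·(1011000011000000110001101110001) mod 2 = 0+0+0+1+0+0+0+0+0+0+0+0+0+0+0+0+0+0+0+0+0+1+1+0+0+0+0+0+0+0+1 mod 2 = 0
  s[3] = (0000000111111110000000011111111)·(1011000011000000110001101110001) mod 2 = 0+0+0+0+0+0+0+0+1+1+0+0+0+0+0+0+0+0+0+0+0+0+0+0+1+1+1+0+0+0+1 mod 2 = 0
  s[4] = (0000000000000001111111111111111)·(1011000011000000110001101110001) mod 2 = 0+0+0+0+0+0+0+0+0+0+0+0+0+0+0+0+1+1+0+0+0+1+1+0+1+1+1+0+0+0+1 mod 2 = 0
Syndrome = 00000
s = 0: no error detected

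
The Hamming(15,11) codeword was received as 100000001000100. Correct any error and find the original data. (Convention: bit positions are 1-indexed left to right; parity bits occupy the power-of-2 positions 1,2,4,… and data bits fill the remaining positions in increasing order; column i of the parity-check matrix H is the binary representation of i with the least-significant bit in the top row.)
Syndrome s = H · r^T (mod 2), r = 100000001000100:
  s[0] = (101010101010101)·(100000001000100) mod 2 = 1+0+0+0+0+0+0+0+1+0+0+0+1+0+0 mod 2 = 1
  s[1] = (011001100110011)·(100000001000100) mod 2 = 0+0+0+0+0+0+0+0+0+0+0+0+0+0+0 mod 2 = 0
  s[2] = (000111100001111)·(100000001000100) mod 2 = 0+0+0+0+0+0+0+0+0+0+0+0+1+0+0 mod 2 = 1
  s[3] = (000000011111111)·(100000001000100) mod 2 = 0+0+0+0+0+0+0+0+1+0+0+0+1+0+0 mod 2 = 0
Syndrome = 1010
Column 5 of H equals this syndrome → error at bit 5 (1-indexed).
Flip bit 5: 100000001000100 → 100010001000100
Extract data bits at positions {3,5,6,7,9,10,11,12,13,14,15}: 01001000100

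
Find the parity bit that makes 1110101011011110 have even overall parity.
Sum of data bits: 1+1+1+0+1+0+1+0+1+1+0+1+1+1+1+0 = 11.
11 mod 2 = 1, so parity bit = 1.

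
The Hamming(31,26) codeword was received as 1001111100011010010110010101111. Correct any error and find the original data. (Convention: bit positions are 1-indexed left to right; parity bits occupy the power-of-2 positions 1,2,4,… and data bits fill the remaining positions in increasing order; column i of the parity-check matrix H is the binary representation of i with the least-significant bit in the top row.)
Syndrome s = H · r^T (mod 2), r = 1001111100011010010110010101111:
  s[0] = (1010101010101010101010101010101)·(1001111100011010010110010101111) mod 2 = 1+0+0+0+1+0+1+0+0+0+0+0+1+0+1+0+0+0+0+0+1+0+0+0+0+0+0+0+1+0+1 mod 2 = 0
  s[1] = (0110011001100110011001100110011)·(1001111100011010010110010101111) mod 2 = 0+0+0+0+0+1+1+0+0+0+0+0+0+0+1+0+0+1+0+0+0+0+0+0+0+1+0+0+0+1+1 mod 2 = 1
  s[2] = (0001111000011110000111100001111)·(1001111100011010010110010101111) mod 2 = 0+0+0+1+1+1+1+0+0+0+0+1+1+0+1+0+0+0+0+1+1+0+0+0+0+0+0+1+1+1+1 mod 2 = 1
  s[3] = (0000000111111110000000011111111)·(1001111100011010010110010101111) mod 2 = 0+0+0+0+0+0+0+1+0+0+0+1+1+0+1+0+0+0+0+0+0+0+0+1+0+1+0+1+1+1+1 mod 2 = 0
  s[4] = (0000000000000001111111111111111)·(1001111100011010010110010101111) mod 2 = 0+0+0+0+0+0+0+0+0+0+0+0+0+0+0+0+0+1+0+1+1+0+0+1+0+1+0+1+1+1+1 mod 2 = 1
Syndrome = 01101
Column 22 of H equals this syndrome → error at bit 22 (1-indexed).
Flip bit 22: 1001111100011010010110010101111 → 1001111100011010010111010101111
Extract data bits at positions {3,5,6,7,9,10,11,12,13,14,15,17,18,19,20,21,22,23,24,25,26,27,28,29,30,31}: 01110001101010111010101111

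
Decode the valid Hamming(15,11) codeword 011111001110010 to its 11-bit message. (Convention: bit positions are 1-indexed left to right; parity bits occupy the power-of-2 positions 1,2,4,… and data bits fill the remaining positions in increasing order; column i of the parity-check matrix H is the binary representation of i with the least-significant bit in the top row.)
Parity bits occupy power-of-2 positions; data bits are at positions {3,5,6,7,9,10,11,12,13,14,15} (1-indexed).
Extract: c[3]=1 c[5]=1 c[6]=1 c[7]=0 c[9]=1 c[10]=1 c[11]=1 c[12]=0 c[13]=0 c[14]=1 c[15]=0
Data = 11101110010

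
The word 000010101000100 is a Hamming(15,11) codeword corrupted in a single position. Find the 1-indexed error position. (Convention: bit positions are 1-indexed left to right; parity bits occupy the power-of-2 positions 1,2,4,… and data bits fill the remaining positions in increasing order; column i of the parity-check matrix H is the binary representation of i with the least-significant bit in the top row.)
Syndrome s = H · r^T (mod 2), r = 000010101000100:
  s[0] = (101010101010101)·(000010101000100) mod 2 = 0+0+0+0+1+0+1+0+1+0+0+0+1+0+0 mod 2 = 0
  s[1] = (011001100110011)·(000010101000100) mod 2 = 0+0+0+0+0+0+1+0+0+0+0+0+0+0+0 mod 2 = 1
  s[2] = (000111100001111)·(000010101000100) mod 2 = 0+0+0+0+1+0+1+0+0+0+0+0+1+0+0 mod 2 = 1
  s[3] = (000000011111111)·(000010101000100) mod 2 = 0+0+0+0+0+0+0+0+1+0+0+0+1+0+0 mod 2 = 0
Syndrome = 0110
Column i of H is the binary representation of i, so the syndrome is the binary index of the flipped bit.
Read s = 0110 with s[0] as LSB: 0·2^0 + 1·2^1 + 1·2^2 + 0·2^3 = 6.
Error is at bit position 6.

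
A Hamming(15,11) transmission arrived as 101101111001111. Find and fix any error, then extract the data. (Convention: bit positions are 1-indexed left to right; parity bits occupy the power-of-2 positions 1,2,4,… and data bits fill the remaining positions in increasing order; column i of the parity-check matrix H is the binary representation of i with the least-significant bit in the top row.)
Syndrome s = H · r^T (mod 2), r = 101101111001111:
  s[0] = (101010101010101)·(101101111001111) mod 2 = 1+0+1+0+0+0+1+0+1+0+0+0+1+0+1 mod 2 = 0
  s[1] = (011001100110011)·(101101111001111) mod 2 = 0+0+1+0+0+1+1+0+0+0+0+0+0+1+1 mod 2 = 1
  s[2] = (000111100001111)·(101101111001111) mod 2 = 0+0+0+1+0+1+1+0+0+0+0+1+1+1+1 mod 2 = 1
  s[3] = (000000011111111)·(101101111001111) mod 2 = 0+0+0+0+0+0+0+1+1+0+0+1+1+1+1 mod 2 = 0
Syndrome = 0110
Column 6 of H equals this syndrome → error at bit 6 (1-indexed).
Flip bit 6: 101101111001111 → 101100111001111
Extract data bits at positions {3,5,6,7,9,10,11,12,13,14,15}: 10011001111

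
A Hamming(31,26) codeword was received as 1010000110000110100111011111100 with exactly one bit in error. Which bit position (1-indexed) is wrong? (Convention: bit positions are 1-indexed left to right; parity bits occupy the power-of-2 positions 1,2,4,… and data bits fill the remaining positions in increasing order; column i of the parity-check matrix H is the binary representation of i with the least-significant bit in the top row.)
Syndrome s = H · r^T (mod 2), r = 1010000110000110100111011111100:
  s[0] = (1010101010101010101010101010101)·(1010000110000110100111011111100) mod 2 = 1+0+1+0+0+0+0+0+1+0+0+0+0+0+1+0+1+0+0+0+1+0+0+0+1+0+1+0+1+0+0 mod 2 = 1
  s[1] = (0110011001100110011001100110011)·(1010000110000110100111011111100) mod 2 = 0+0+1+0+0+0+0+0+0+0+0+0+0+1+1+0+0+0+0+0+0+1+0+0+0+1+1+0+0+0+0 mod 2 = 0
  s[2] = (0001111000011110000111100001111)·(1010000110000110100111011111100) mod 2 = 0+0+0+0+0+0+0+0+0+0+0+0+0+1+1+0+0+0+0+1+1+1+0+0+0+0+0+1+1+0+0 mod 2 = 1
  s[3] = (0000000111111110000000011111111)·(1010000110000110100111011111100) mod 2 = 0+0+0+0+0+0+0+1+1+0+0+0+0+1+1+0+0+0+0+0+0+0+0+1+1+1+1+1+1+0+0 mod 2 = 0
  s[4] = (0000000000000001111111111111111)·(1010000110000110100111011111100) mod 2 = 0+0+0+0+0+0+0+0+0+0+0+0+0+0+0+0+1+0+0+1+1+1+0+1+1+1+1+1+1+0+0 mod 2 = 0
Syndrome = 10100
Column i of H is the binary representation of i, so the syndrome is the binary index of the flipped bit.
Read s = 10100 with s[0] as LSB: 1·2^0 + 0·2^1 + 1·2^2 + 0·2^3 + 0·2^4 = 5.
Error is at bit position 5.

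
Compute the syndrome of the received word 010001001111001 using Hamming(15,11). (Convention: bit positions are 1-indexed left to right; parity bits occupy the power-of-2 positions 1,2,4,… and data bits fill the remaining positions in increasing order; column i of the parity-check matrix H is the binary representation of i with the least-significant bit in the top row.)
Syndrome s = H · r^T (mod 2), r = 010001001111001:
  s[0] = (101010101010101)·(010001001111001) mod 2 = 0+0+0+0+0+0+0+0+1+0+1+0+0+0+1 mod 2 = 1
  s[1] = (011001100110011)·(010001001111001) mod 2 = 0+1+0+0+0+1+0+0+0+1+1+0+0+0+1 mod 2 = 1
  s[2] = (000111100001111)·(010001001111001) mod 2 = 0+0+0+0+0+1+0+0+0+0+0+1+0+0+1 mod 2 = 1
  s[3] = (000000011111111)·(010001001111001) mod 2 = 0+0+0+0+0+0+0+0+1+1+1+1+0+0+1 mod 2 = 1
Syndrome = 1111
Non-zero syndrome: error at position 15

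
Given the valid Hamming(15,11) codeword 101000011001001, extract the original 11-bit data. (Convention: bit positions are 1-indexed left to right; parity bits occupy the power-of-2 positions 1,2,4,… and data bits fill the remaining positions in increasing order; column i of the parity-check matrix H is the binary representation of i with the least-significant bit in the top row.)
Parity bits occupy power-of-2 positions; data bits are at positions {3,5,6,7,9,10,11,12,13,14,15} (1-indexed).
Extract: c[3]=1 c[5]=0 c[6]=0 c[7]=0 c[9]=1 c[10]=0 c[11]=0 c[12]=1 c[13]=0 c[14]=0 c[15]=1
Data = 10001001001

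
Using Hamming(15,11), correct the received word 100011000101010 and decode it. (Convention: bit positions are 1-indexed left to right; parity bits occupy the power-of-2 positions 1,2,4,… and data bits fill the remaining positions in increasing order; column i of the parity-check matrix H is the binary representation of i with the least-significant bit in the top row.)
Syndrome s = H · r^T (mod 2), r = 100011000101010:
  s[0] = (101010101010101)·(100011000101010) mod 2 = 1+0+0+0+1+0+0+0+0+0+0+0+0+0+0 mod 2 = 0
  s[1] = (011001100110011)·(100011000101010) mod 2 = 0+0+0+0+0+1+0+0+0+1+0+0+0+1+0 mod 2 = 1
  s[2] = (000111100001111)·(100011000101010) mod 2 = 0+0+0+0+1+1+0+0+0+0+0+1+0+1+0 mod 2 = 0
  s[3] = (000000011111111)·(100011000101010) mod 2 = 0+0+0+0+0+0+0+0+0+1+0+1+0+1+0 mod 2 = 1
Syndrome = 0101
Column 10 of H equals this syndrome → error at bit 10 (1-indexed).
Flip bit 10: 100011000101010 → 100011000001010
Extract data bits at positions {3,5,6,7,9,10,11,12,13,14,15}: 01100001010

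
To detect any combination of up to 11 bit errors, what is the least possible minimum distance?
Detecting e errors requires d_min ≥ e + 1 = 11 + 1 = 12.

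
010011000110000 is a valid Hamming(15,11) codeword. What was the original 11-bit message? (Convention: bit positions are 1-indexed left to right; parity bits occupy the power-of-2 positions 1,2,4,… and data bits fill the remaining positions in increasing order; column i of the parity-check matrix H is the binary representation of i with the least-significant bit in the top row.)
Parity bits occupy power-of-2 positions; data bits are at positions {3,5,6,7,9,10,11,12,13,14,15} (1-indexed).
Extract: c[3]=0 c[5]=1 c[6]=1 c[7]=0 c[9]=0 c[10]=1 c[11]=1 c[12]=0 c[13]=0 c[14]=0 c[15]=0
Data = 01100110000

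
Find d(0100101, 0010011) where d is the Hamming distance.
XOR = 0110110, count of 1s = 4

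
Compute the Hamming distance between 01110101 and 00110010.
XOR = 01000111, count of 1s = 4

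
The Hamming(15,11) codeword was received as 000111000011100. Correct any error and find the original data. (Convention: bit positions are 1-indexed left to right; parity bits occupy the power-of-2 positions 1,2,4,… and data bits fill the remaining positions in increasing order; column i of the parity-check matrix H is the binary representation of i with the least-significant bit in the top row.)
Syndrome s = H · r^T (mod 2), r = 000111000011100:
  s[0] = (101010101010101)·(000111000011100) mod 2 = 0+0+0+0+1+0+0+0+0+0+1+0+1+0+0 mod 2 = 1
  s[1] = (011001100110011)·(000111000011100) mod 2 = 0+0+0+0+0+1+0+0+0+0+1+0+0+0+0 mod 2 = 0
  s[2] = (000111100001111)·(000111000011100) mod 2 = 0+0+0+1+1+1+0+0+0+0+0+1+1+0+0 mod 2 = 1
  s[3] = (000000011111111)·(000111000011100) mod 2 = 0+0+0+0+0+0+0+0+0+0+1+1+1+0+0 mod 2 = 1
Syndrome = 1011
Column 13 of H equals this syndrome → error at bit 13 (1-indexed).
Flip bit 13: 000111000011100 → 000111000011000
Extract data bits at positions {3,5,6,7,9,10,11,12,13,14,15}: 01100011000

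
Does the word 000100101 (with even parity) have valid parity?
Sum of all bits: 0+0+0+1+0+0+1+0+1 = 3; 3 mod 2 = 1. Result is 1 → parity error detected.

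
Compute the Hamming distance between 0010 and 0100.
XOR = 0110, count of 1s = 2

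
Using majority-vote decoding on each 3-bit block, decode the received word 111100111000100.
Split into 3-bit blocks and majority-vote each:
  block 1 = 111: 3 ones, 0 zeros → 1
  block 2 = 100: 1 ones, 2 zeros → 0
  block 3 = 111: 3 ones, 0 zeros → 1
  block 4 = 000: 0 ones, 3 zeros → 0
  block 5 = 100: 1 ones, 2 zeros → 0
Decoded = 10100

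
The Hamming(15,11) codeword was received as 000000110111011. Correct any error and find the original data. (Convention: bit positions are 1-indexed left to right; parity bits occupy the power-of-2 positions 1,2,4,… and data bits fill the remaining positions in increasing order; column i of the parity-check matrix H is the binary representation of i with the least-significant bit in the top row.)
Syndrome s = H · r^T (mod 2), r = 000000110111011:
  s[0] = (101010101010101)·(000000110111011) mod 2 = 0+0+0+0+0+0+1+0+0+0+1+0+0+0+1 mod 2 = 1
  s[1] = (011001100110011)·(000000110111011) mod 2 = 0+0+0+0+0+0+1+0+0+1+1+0+0+1+1 mod 2 = 1
  s[2] = (000111100001111)·(000000110111011) mod 2 = 0+0+0+0+0+0+1+0+0+0+0+1+0+1+1 mod 2 = 0
  s[3] = (000000011111111)·(000000110111011) mod 2 = 0+0+0+0+0+0+0+1+0+1+1+1+0+1+1 mod 2 = 0
Syndrome = 1100
Column 3 of H equals this syndrome → error at bit 3 (1-indexed).
Flip bit 3: 000000110111011 → 001000110111011
Extract data bits at positions {3,5,6,7,9,10,11,12,13,14,15}: 10010111011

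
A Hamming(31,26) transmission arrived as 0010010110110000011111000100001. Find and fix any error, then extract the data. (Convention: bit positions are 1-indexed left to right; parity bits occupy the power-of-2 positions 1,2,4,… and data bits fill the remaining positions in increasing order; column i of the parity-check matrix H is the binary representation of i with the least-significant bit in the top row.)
Syndrome s = H · r^T (mod 2), r = 0010010110110000011111000100001:
  s[0] = (1010101010101010101010101010101)·(0010010110110000011111000100001) mod 2 = 0+0+1+0+0+0+0+0+1+0+1+0+0+0+0+0+0+0+1+0+1+0+0+0+0+0+0+0+0+0+1 mod 2 = 0
  s[1] = (0110011001100110011001100110011)·(0010010110110000011111000100001) mod 2 = 0+0+1+0+0+1+0+0+0+0+1+0+0+0+0+0+0+1+1+0+0+1+0+0+0+1+0+0+0+0+1 mod 2 = 0
  s[2] = (0001111000011110000111100001111)·(0010010110110000011111000100001) mod 2 = 0+0+0+0+0+1+0+0+0+0+0+1+0+0+0+0+0+0+0+1+1+1+0+0+0+0+0+0+0+0+1 mod 2 = 0
  s[3] = (0000000111111110000000011111111)·(0010010110110000011111000100001) mod 2 = 0+0+0+0+0+0+0+1+1+0+1+1+0+0+0+0+0+0+0+0+0+0+0+0+0+1+0+0+0+0+1 mod 2 = 0
  s[4] = (0000000000000001111111111111111)·(0010010110110000011111000100001) mod 2 = 0+0+0+0+0+0+0+0+0+0+0+0+0+0+0+0+0+1+1+1+1+1+0+0+0+1+0+0+0+0+1 mod 2 = 1
Syndrome = 00001
Column 16 of H equals this syndrome → error at bit 16 (1-indexed).
Flip bit 16: 0010010110110000011111000100001 → 0010010110110001011111000100001
Extract data bits at positions {3,5,6,7,9,10,11,12,13,14,15,17,18,19,20,21,22,23,24,25,26,27,28,29,30,31}: 10101011000011111000100001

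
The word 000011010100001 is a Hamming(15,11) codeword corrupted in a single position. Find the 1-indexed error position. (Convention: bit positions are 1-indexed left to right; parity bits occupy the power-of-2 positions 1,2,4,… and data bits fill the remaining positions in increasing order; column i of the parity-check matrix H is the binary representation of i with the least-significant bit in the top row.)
Syndrome s = H · r^T (mod 2), r = 000011010100001:
  s[0] = (101010101010101)·(000011010100001) mod 2 = 0+0+0+0+1+0+0+0+0+0+0+0+0+0+1 mod 2 = 0
  s[1] = (011001100110011)·(000011010100001) mod 2 = 0+0+0+0+0+1+0+0+0+1+0+0+0+0+1 mod 2 = 1
  s[2] = (000111100001111)·(000011010100001) mod 2 = 0+0+0+0+1+1+0+0+0+0+0+0+0+0+1 mod 2 = 1
  s[3] = (000000011111111)·(000011010100001) mod 2 = 0+0+0+0+0+0+0+1+0+1+0+0+0+0+1 mod 2 = 1
Syndrome = 0111
Column i of H is the binary representation of i, so the syndrome is the binary index of the flipped bit.
Read s = 0111 with s[0] as LSB: 0·2^0 + 1·2^1 + 1·2^2 + 1·2^3 = 14.
Error is at bit position 14.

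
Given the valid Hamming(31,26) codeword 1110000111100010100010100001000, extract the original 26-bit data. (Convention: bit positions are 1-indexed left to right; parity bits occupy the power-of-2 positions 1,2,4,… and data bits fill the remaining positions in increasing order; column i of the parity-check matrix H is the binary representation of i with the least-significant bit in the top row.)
Parity bits occupy power-of-2 positions; data bits are at positions {3,5,6,7,9,10,11,12,13,14,15,17,18,19,20,21,22,23,24,25,26,27,28,29,30,31} (1-indexed).
Extract: c[3]=1 c[5]=0 c[6]=0 c[7]=0 c[9]=1 c[10]=1 c[11]=1 c[12]=0 c[13]=0 c[14]=0 c[15]=1 c[17]=1 c[18]=0 c[19]=0 c[20]=0 c[21]=1 c[22]=0 c[23]=1 c[24]=0 c[25]=0 c[26]=0 c[27]=0 c[28]=1 c[29]=0 c[30]=0 c[31]=0
Data = 10001110001100010100001000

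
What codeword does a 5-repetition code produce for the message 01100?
Repeat each bit 5× and concatenate:
0→00000  1→11111  1→11111  0→00000  0→00000
Codeword = 0000011111111110000000000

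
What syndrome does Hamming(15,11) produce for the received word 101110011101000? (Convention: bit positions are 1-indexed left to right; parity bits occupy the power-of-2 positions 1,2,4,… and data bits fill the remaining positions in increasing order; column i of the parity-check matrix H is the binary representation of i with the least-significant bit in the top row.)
Syndrome s = H · r^T (mod 2), r = 101110011101000:
  s[0] = (101010101010101)·(101110011101000) mod 2 = 1+0+1+0+1+0+0+0+1+0+0+0+0+0+0 mod 2 = 0
  s[1] = (011001100110011)·(101110011101000) mod 2 = 0+0+1+0+0+0+0+0+0+1+0+0+0+0+0 mod 2 = 0
  s[2] = (000111100001111)·(101110011101000) mod 2 = 0+0+0+1+1+0+0+0+0+0+0+1+0+0+0 mod 2 = 1
  s[3] = (000000011111111)·(101110011101000) mod 2 = 0+0+0+0+0+0+0+1+1+1+0+1+0+0+0 mod 2 = 0
Syndrome = 0010
Non-zero syndrome: error at position 4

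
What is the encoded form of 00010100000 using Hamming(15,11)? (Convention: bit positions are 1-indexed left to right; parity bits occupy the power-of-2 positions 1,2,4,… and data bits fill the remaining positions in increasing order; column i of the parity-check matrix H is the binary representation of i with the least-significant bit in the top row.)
Codeword c = d · G (mod 2), d = 00010100000:
  c[0] = d·G[:,0] = (00010100000)·(11011010101) mod 2 = 0+0+0+1+0+0+0+0+0+0+0 mod 2 = 1
  c[1] = d·G[:,1] = (00010100000)·(10110110011) mod 2 = 0+0+0+1+0+1+0+0+0+0+0 mod 2 = 0
  c[2] = d·G[:,2] = (00010100000)·(10000000000) mod 2 = 0+0+0+0+0+0+0+0+0+0+0 mod 2 = 0
  c[3] = d·G[:,3] = (00010100000)·(01110001111) mod 2 = 0+0+0+1+0+0+0+0+0+0+0 mod 2 = 1
  c[4] = d·G[:,4] = (00010100000)·(01000000000) mod 2 = 0+0+0+0+0+0+0+0+0+0+0 mod 2 = 0
  c[5] = d·G[:,5] = (00010100000)·(00100000000) mod 2 = 0+0+0+0+0+0+0+0+0+0+0 mod 2 = 0
  c[6] = d·G[:,6] = (00010100000)·(00010000000) mod 2 = 0+0+0+1+0+0+0+0+0+0+0 mod 2 = 1
  c[7] = d·G[:,7] = (00010100000)·(00001111111) mod 2 = 0+0+0+0+0+1+0+0+0+0+0 mod 2 = 1
  c[8] = d·G[:,8] = (00010100000)·(00001000000) mod 2 = 0+0+0+0+0+0+0+0+0+0+0 mod 2 = 0
  c[9] = d·G[:,9] = (00010100000)·(00000100000) mod 2 = 0+0+0+0+0+1+0+0+0+0+0 mod 2 = 1
  c[10] = d·G[:,10] = (00010100000)·(00000010000) mod 2 = 0+0+0+0+0+0+0+0+0+0+0 mod 2 = 0
  c[11] = d·G[:,11] = (00010100000)·(00000001000) mod 2 = 0+0+0+0+0+0+0+0+0+0+0 mod 2 = 0
  c[12] = d·G[:,12] = (00010100000)·(00000000100) mod 2 = 0+0+0+0+0+0+0+0+0+0+0 mod 2 = 0
  c[13] = d·G[:,13] = (00010100000)·(00000000010) mod 2 = 0+0+0+0+0+0+0+0+0+0+0 mod 2 = 0
  c[14] = d·G[:,14] = (00010100000)·(00000000001) mod 2 = 0+0+0+0+0+0+0+0+0+0+0 mod 2 = 0
Codeword = 100100110100000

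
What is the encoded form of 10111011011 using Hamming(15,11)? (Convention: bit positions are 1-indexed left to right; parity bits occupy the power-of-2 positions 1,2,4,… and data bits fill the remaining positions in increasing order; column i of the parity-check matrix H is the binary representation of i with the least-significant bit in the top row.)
Codeword c = d · G (mod 2), d = 10111011011:
  c[0] = d·G[:,0] = (10111011011)·(11011010101) mod 2 = 1+0+0+1+1+0+1+0+0+0+1 mod 2 = 1
  c[1] = d·G[:,1] = (10111011011)·(10110110011) mod 2 = 1+0+1+1+0+0+1+0+0+1+1 mod 2 = 0
  c[2] = d·G[:,2] = (10111011011)·(10000000000) mod 2 = 1+0+0+0+0+0+0+0+0+0+0 mod 2 = 1
  c[3] = d·G[:,3] = (10111011011)·(01110001111) mod 2 = 0+0+1+1+0+0+0+1+0+1+1 mod 2 = 1
  c[4] = d·G[:,4] = (10111011011)·(01000000000) mod 2 = 0+0+0+0+0+0+0+0+0+0+0 mod 2 = 0
  c[5] = d·G[:,5] = (10111011011)·(00100000000) mod 2 = 0+0+1+0+0+0+0+0+0+0+0 mod 2 = 1
  c[6] = d·G[:,6] = (10111011011)·(00010000000) mod 2 = 0+0+0+1+0+0+0+0+0+0+0 mod 2 = 1
  c[7] = d·G[:,7] = (10111011011)·(00001111111) mod 2 = 0+0+0+0+1+0+1+1+0+1+1 mod 2 = 1
  c[8] = d·G[:,8] = (10111011011)·(00001000000) mod 2 = 0+0+0+0+1+0+0+0+0+0+0 mod 2 = 1
  c[9] = d·G[:,9] = (10111011011)·(00000100000) mod 2 = 0+0+0+0+0+0+0+0+0+0+0 mod 2 = 0
  c[10] = d·G[:,10] = (10111011011)·(00000010000) mod 2 = 0+0+0+0+0+0+1+0+0+0+0 mod 2 = 1
  c[11] = d·G[:,11] = (10111011011)·(00000001000) mod 2 = 0+0+0+0+0+0+0+1+0+0+0 mod 2 = 1
  c[12] = d·G[:,12] = (10111011011)·(00000000100) mod 2 = 0+0+0+0+0+0+0+0+0+0+0 mod 2 = 0
  c[13] = d·G[:,13] = (10111011011)·(00000000010) mod 2 = 0+0+0+0+0+0+0+0+0+1+0 mod 2 = 1
  c[14] = d·G[:,14] = (10111011011)·(00000000001) mod 2 = 0+0+0+0+0+0+0+0+0+0+1 mod 2 = 1
Codeword = 101101111011011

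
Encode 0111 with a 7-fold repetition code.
Repeat each bit 7× and concatenate:
0→0000000  1→1111111  1→1111111  1→1111111
Codeword = 0000000111111111111111111111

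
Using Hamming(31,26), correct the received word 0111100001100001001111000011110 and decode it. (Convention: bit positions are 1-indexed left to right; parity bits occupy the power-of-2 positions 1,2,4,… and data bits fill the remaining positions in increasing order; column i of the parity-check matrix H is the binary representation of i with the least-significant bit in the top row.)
Syndrome s = H · r^T (mod 2), r = 0111100001100001001111000011110:
  s[0] = (1010101010101010101010101010101)·(0111100001100001001111000011110) mod 2 = 0+0+1+0+1+0+0+0+0+0+1+0+0+0+0+0+0+0+1+0+1+0+0+0+0+0+1+0+1+0+0 mod 2 = 1
  s[1] = (0110011001100110011001100110011)·(0111100001100001001111000011110) mod 2 = 0+1+1+0+0+0+0+0+0+1+1+0+0+0+0+0+0+0+1+0+0+1+0+0+0+0+1+0+0+1+0 mod 2 = 0
  s[2] = (0001111000011110000111100001111)·(0111100001100001001111000011110) mod 2 = 0+0+0+1+1+0+0+0+0+0+0+0+0+0+0+0+0+0+0+1+1+1+0+0+0+0+0+1+1+1+0 mod 2 = 0
  s[3] = (0000000111111110000000011111111)·(0111100001100001001111000011110) mod 2 = 0+0+0+0+0+0+0+0+0+1+1+0+0+0+0+0+0+0+0+0+0+0+0+0+0+0+1+1+1+1+0 mod 2 = 0
  s[4] = (0000000000000001111111111111111)·(0111100001100001001111000011110) mod 2 = 0+0+0+0+0+0+0+0+0+0+0+0+0+0+0+1+0+0+1+1+1+1+0+0+0+0+1+1+1+1+0 mod 2 = 1
Syndrome = 10001
Column 17 of H equals this syndrome → error at bit 17 (1-indexed).
Flip bit 17: 0111100001100001001111000011110 → 0111100001100001101111000011110
Extract data bits at positions {3,5,6,7,9,10,11,12,13,14,15,17,18,19,20,21,22,23,24,25,26,27,28,29,30,31}: 11000110000101111000011110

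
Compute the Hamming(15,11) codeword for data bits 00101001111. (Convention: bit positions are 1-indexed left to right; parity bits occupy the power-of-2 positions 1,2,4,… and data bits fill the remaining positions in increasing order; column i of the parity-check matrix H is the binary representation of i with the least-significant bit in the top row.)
Codeword c = d · G (mod 2), d = 00101001111:
  c[0] = d·G[:,0] = (00101001111)·(11011010101) mod 2 = 0+0+0+0+1+0+0+0+1+0+1 mod 2 = 1
  c[1] = d·G[:,1] = (00101001111)·(10110110011) mod 2 = 0+0+1+0+0+0+0+0+0+1+1 mod 2 = 1
  c[2] = d·G[:,2] = (00101001111)·(10000000000) mod 2 = 0+0+0+0+0+0+0+0+0+0+0 mod 2 = 0
  c[3] = d·G[:,3] = (00101001111)·(01110001111) mod 2 = 0+0+1+0+0+0+0+1+1+1+1 mod 2 = 1
  c[4] = d·G[:,4] = (00101001111)·(01000000000) mod 2 = 0+0+0+0+0+0+0+0+0+0+0 mod 2 = 0
  c[5] = d·G[:,5] = (00101001111)·(00100000000) mod 2 = 0+0+1+0+0+0+0+0+0+0+0 mod 2 = 1
  c[6] = d·G[:,6] = (00101001111)·(00010000000) mod 2 = 0+0+0+0+0+0+0+0+0+0+0 mod 2 = 0
  c[7] = d·G[:,7] = (00101001111)·(00001111111) mod 2 = 0+0+0+0+1+0+0+1+1+1+1 mod 2 = 1
  c[8] = d·G[:,8] = (00101001111)·(00001000000) mod 2 = 0+0+0+0+1+0+0+0+0+0+0 mod 2 = 1
  c[9] = d·G[:,9] = (00101001111)·(00000100000) mod 2 = 0+0+0+0+0+0+0+0+0+0+0 mod 2 = 0
  c[10] = d·G[:,10] = (00101001111)·(00000010000) mod 2 = 0+0+0+0+0+0+0+0+0+0+0 mod 2 = 0
  c[11] = d·G[:,11] = (00101001111)·(00000001000) mod 2 = 0+0+0+0+0+0+0+1+0+0+0 mod 2 = 1
  c[12] = d·G[:,12] = (00101001111)·(00000000100) mod 2 = 0+0+0+0+0+0+0+0+1+0+0 mod 2 = 1
  c[13] = d·G[:,13] = (00101001111)·(00000000010) mod 2 = 0+0+0+0+0+0+0+0+0+1+0 mod 2 = 1
  c[14] = d·G[:,14] = (00101001111)·(00000000001) mod 2 = 0+0+0+0+0+0+0+0+0+0+1 mod 2 = 1
Codeword = 110101011001111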